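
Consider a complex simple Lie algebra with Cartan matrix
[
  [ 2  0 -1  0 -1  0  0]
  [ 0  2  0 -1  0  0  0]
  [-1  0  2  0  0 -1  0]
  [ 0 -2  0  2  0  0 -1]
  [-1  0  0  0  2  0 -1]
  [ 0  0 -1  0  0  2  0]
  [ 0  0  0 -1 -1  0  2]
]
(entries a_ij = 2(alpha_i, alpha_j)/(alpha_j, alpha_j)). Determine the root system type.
B_7 (so(15))

The matrix has rank 7 with 2's on the diagonal. Reading the off-diagonal entries as Dynkin edges (a single edge where a_ij = a_ji = -1; a double or triple edge where a_ij * a_ji = 2 or 3), the diagram is a chain of 7 nodes with a double edge at one end; the terminal node there is the unique short simple root (B_7). One simple-root ordering that puts it in standard form is (alpha_6, alpha_3, alpha_1, alpha_5, alpha_7, alpha_4, alpha_2). So the algebra is type B_7, i.e. so(15).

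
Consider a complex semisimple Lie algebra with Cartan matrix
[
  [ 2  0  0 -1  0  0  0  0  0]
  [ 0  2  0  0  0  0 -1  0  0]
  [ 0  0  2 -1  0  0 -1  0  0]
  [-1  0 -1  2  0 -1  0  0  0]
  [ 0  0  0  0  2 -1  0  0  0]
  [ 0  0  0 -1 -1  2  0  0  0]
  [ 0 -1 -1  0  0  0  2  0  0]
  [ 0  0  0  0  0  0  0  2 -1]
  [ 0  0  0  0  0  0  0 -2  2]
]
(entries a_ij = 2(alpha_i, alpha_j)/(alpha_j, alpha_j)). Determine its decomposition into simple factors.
The diagram associated to this matrix has two connected components: the simple roots {alpha_8, alpha_9} form a chain of 2 nodes with a double edge at one end; the terminal node there is the unique short simple root (B_2), and {alpha_1, alpha_2, alpha_3, alpha_4, alpha_5, alpha_6, alpha_7} form a chain of 6 nodes with one extra node attached to the third node from one end (E_7). A semisimple Lie algebra decomposes uniquely as the direct sum of simple ideals, one per connected component of its Dynkin diagram, so g ≅ B_2 ⊕ E_7 (dimension 10 + 133 = 143).

B2 ⊕ E7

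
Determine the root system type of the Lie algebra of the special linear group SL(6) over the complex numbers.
This is sl(6), which has dimension 6^2 - 1 = 35 and rank 6 - 1 = 5 (a Cartan subalgebra is the diagonal traceless matrices). In the classification of classical Lie algebras, the special linear algebra sl(n+1) has type A_n; here n = 5, so the Dynkin diagram is a chain of 5 nodes with single edges (A_5). Hence the type is A_5.

A5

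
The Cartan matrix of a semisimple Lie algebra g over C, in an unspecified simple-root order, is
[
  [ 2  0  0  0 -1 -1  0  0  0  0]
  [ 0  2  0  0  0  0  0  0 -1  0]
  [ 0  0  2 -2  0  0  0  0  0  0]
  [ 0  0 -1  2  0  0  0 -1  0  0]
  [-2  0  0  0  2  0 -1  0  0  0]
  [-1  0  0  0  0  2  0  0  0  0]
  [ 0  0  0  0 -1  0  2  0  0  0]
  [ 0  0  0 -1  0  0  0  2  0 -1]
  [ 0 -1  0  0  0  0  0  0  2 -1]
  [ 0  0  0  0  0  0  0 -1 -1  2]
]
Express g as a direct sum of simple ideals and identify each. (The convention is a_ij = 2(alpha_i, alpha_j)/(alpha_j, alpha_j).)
The diagram associated to this matrix has two connected components: the simple roots {alpha_2, alpha_3, alpha_4, alpha_8, alpha_9, alpha_10} form a chain of 6 nodes with a double edge at one end; the terminal node there is the unique long simple root (C_6), and {alpha_1, alpha_5, alpha_6, alpha_7} form a chain of 4 nodes with a double edge between the middle two (F_4). A semisimple Lie algebra decomposes uniquely as the direct sum of simple ideals, one per connected component of its Dynkin diagram, so g ≅ C_6 ⊕ F_4 (dimension 78 + 52 = 130).

C_6 (sp(12)) + F_4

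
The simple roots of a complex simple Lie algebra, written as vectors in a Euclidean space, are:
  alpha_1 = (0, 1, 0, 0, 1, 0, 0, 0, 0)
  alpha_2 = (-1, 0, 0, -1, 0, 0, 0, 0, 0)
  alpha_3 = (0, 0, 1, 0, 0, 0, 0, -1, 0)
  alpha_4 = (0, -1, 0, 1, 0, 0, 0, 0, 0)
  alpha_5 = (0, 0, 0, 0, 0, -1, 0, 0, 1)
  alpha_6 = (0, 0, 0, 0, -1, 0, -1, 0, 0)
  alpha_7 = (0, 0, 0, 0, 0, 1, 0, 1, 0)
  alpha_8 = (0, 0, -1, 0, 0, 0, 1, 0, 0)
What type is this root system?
Compute the Cartan integers a_ij = 2(alpha_i, alpha_j)/(alpha_j, alpha_j); the resulting 8x8 Cartan matrix is
[[2, 0, 0, -1, 0, -1, 0, 0], [0, 2, 0, -1, 0, 0, 0, 0], [0, 0, 2, 0, 0, 0, -1, -1], [-1, -1, 0, 2, 0, 0, 0, 0], [0, 0, 0, 0, 2, 0, -1, 0], [-1, 0, 0, 0, 0, 2, 0, -1], [0, 0, -1, 0, -1, 0, 2, 0], [0, 0, -1, 0, 0, -1, 0, 2]].
All simple roots have the same length, so the diagram is simply laced. The associated Dynkin diagram is a chain of 8 nodes with single edges (A_8), so the type is A_8 (the algebra sl(9)).

A_8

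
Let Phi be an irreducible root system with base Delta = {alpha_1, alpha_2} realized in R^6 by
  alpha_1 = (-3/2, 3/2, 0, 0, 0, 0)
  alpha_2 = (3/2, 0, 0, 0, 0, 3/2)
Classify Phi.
A_2

Compute the Cartan integers a_ij = 2(alpha_i, alpha_j)/(alpha_j, alpha_j); the resulting 2x2 Cartan matrix is
[[2, -1], [-1, 2]].
All simple roots have the same length, so the diagram is simply laced. The associated Dynkin diagram is a chain of 2 nodes with single edges (A_2), so the type is A_2 (the algebra sl(3)).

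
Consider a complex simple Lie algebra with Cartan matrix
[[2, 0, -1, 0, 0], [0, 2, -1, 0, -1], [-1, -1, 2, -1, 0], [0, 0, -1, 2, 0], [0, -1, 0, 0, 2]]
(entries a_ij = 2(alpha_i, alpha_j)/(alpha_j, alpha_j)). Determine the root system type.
type D_5

The matrix has rank 5 with 2's on the diagonal. Reading the off-diagonal entries as Dynkin edges (a single edge where a_ij = a_ji = -1; a double or triple edge where a_ij * a_ji = 2 or 3), the diagram is a chain of 3 nodes with a fork of two nodes at one end (D_5). One simple-root ordering that puts it in standard form is (alpha_5, alpha_2, alpha_3, alpha_1, alpha_4). So the algebra is type D_5, i.e. so(10).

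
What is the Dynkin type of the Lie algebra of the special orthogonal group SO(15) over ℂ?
This is so(15) with 15 odd, which has dimension 15(15-1)/2 = 105 and rank (15-1)/2 = 7. In the classification of classical Lie algebras, the orthogonal algebra so(2n+1) in an odd number of variables has type B_n; here n = 7, so the Dynkin diagram is a chain of 7 nodes with a double edge at one end; the terminal node there is the unique short simple root (B_7). Hence the type is B_7.

B7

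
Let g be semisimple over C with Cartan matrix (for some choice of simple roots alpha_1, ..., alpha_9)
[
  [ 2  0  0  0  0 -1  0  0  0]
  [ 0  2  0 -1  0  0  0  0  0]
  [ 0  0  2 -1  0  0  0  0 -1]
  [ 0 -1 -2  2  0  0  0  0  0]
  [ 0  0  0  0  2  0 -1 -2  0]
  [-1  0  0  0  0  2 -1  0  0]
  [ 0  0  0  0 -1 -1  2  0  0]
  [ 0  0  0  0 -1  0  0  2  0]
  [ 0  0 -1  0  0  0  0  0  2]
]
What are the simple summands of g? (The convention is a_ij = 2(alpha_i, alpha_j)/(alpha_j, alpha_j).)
The diagram associated to this matrix has two connected components: the simple roots {alpha_1, alpha_5, alpha_6, alpha_7, alpha_8} form a chain of 5 nodes with a double edge at one end; the terminal node there is the unique short simple root (B_5), and {alpha_2, alpha_3, alpha_4, alpha_9} form a chain of 4 nodes with a double edge between the middle two (F_4). A semisimple Lie algebra decomposes uniquely as the direct sum of simple ideals, one per connected component of its Dynkin diagram, so g ≅ B_5 ⊕ F_4 (dimension 55 + 52 = 107).

B_5 ⊕ F_4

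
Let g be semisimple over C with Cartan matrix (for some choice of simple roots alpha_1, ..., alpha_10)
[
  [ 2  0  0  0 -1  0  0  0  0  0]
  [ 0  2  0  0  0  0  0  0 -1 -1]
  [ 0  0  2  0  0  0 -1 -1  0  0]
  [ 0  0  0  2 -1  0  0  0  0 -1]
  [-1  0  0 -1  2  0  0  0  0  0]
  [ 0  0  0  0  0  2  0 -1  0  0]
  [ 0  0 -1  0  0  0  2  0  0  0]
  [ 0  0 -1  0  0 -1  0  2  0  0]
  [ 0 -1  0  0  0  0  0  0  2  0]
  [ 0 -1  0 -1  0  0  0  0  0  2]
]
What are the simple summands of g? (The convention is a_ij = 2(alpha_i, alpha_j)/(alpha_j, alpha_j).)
The diagram associated to this matrix has two connected components: the simple roots {alpha_3, alpha_6, alpha_7, alpha_8} form a chain of 4 nodes with single edges (A_4), and {alpha_1, alpha_2, alpha_4, alpha_5, alpha_9, alpha_10} form a chain of 6 nodes with single edges (A_6). A semisimple Lie algebra decomposes uniquely as the direct sum of simple ideals, one per connected component of its Dynkin diagram, so g ≅ A_4 ⊕ A_6 (dimension 24 + 48 = 72).

A_4 ⊕ A_6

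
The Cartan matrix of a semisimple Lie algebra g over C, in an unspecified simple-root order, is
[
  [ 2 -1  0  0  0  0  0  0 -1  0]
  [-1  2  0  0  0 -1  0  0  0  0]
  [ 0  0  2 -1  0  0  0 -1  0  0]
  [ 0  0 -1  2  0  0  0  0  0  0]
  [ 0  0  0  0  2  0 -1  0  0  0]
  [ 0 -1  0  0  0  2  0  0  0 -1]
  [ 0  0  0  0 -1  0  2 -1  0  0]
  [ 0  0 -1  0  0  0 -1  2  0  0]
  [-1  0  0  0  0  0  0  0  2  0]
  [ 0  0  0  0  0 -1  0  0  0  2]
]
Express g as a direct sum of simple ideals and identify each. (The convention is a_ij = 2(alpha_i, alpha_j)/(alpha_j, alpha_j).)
A_5 (sl(6)) ⊕ A_5 (sl(6))

The diagram associated to this matrix has two connected components: the simple roots {alpha_1, alpha_2, alpha_6, alpha_9, alpha_10} form a chain of 5 nodes with single edges (A_5), and {alpha_3, alpha_4, alpha_5, alpha_7, alpha_8} form a chain of 5 nodes with single edges (A_5). A semisimple Lie algebra decomposes uniquely as the direct sum of simple ideals, one per connected component of its Dynkin diagram, so g ≅ A_5 ⊕ A_5 (dimension 35 + 35 = 70).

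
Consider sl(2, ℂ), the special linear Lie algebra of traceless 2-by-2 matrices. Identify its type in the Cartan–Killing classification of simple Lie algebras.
A_1

This is sl(2), which has dimension 2^2 - 1 = 3 and rank 2 - 1 = 1 (a Cartan subalgebra is the diagonal traceless matrices). In the classification of classical Lie algebras, the special linear algebra sl(n+1) has type A_n; here n = 1, so the Dynkin diagram is a chain of 1 nodes with single edges (A_1). Hence the type is A_1.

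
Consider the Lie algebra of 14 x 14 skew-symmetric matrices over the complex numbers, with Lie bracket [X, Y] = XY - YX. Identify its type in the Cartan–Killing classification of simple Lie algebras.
type D_7

This is so(14) with 14 even, which has dimension 14(14-1)/2 = 91 and rank 14/2 = 7. In the classification of classical Lie algebras, the orthogonal algebra so(2n) in an even number of variables has type D_n; here n = 7, so the Dynkin diagram is a chain of 5 nodes with a fork of two nodes at one end (D_7). Hence the type is D_7.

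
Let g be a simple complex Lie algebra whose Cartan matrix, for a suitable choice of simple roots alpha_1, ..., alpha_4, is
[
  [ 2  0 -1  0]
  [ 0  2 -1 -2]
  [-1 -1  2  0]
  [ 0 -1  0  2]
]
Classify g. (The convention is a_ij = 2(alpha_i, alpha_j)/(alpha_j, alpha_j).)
type B_4

The matrix has rank 4 with 2's on the diagonal. Reading the off-diagonal entries as Dynkin edges (a single edge where a_ij = a_ji = -1; a double or triple edge where a_ij * a_ji = 2 or 3), the diagram is a chain of 4 nodes with a double edge at one end; the terminal node there is the unique short simple root (B_4). One simple-root ordering that puts it in standard form is (alpha_1, alpha_3, alpha_2, alpha_4). So the algebra is type B_4, i.e. so(9).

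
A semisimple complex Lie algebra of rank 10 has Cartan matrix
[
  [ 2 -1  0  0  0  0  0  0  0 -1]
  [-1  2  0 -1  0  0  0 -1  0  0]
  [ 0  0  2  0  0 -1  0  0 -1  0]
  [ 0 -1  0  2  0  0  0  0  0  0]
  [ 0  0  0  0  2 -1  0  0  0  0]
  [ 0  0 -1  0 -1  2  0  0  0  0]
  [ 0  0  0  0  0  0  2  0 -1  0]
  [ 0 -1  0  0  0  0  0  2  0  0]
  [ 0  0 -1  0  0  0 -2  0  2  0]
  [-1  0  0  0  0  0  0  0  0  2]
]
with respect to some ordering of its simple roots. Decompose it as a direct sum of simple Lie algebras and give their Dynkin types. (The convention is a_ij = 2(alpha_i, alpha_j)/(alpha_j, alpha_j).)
The diagram associated to this matrix has two connected components: the simple roots {alpha_3, alpha_5, alpha_6, alpha_7, alpha_9} form a chain of 5 nodes with a double edge at one end; the terminal node there is the unique short simple root (B_5), and {alpha_1, alpha_2, alpha_4, alpha_8, alpha_10} form a chain of 3 nodes with a fork of two nodes at one end (D_5). A semisimple Lie algebra decomposes uniquely as the direct sum of simple ideals, one per connected component of its Dynkin diagram, so g ≅ B_5 ⊕ D_5 (dimension 55 + 45 = 100).

B5 ⊕ D5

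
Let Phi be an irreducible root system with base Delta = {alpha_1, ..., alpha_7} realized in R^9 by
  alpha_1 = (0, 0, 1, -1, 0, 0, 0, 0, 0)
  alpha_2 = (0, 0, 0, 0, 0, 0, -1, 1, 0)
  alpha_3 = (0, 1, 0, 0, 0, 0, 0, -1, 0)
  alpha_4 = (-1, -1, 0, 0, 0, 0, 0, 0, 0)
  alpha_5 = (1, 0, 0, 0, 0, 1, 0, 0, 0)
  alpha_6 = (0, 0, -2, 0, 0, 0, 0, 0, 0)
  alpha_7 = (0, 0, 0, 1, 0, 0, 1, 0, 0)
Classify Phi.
C_7

Compute the Cartan integers a_ij = 2(alpha_i, alpha_j)/(alpha_j, alpha_j); the resulting 7x7 Cartan matrix is
[[2, 0, 0, 0, 0, -1, -1], [0, 2, -1, 0, 0, 0, -1], [0, -1, 2, -1, 0, 0, 0], [0, 0, -1, 2, -1, 0, 0], [0, 0, 0, -1, 2, 0, 0], [-2, 0, 0, 0, 0, 2, 0], [-1, -1, 0, 0, 0, 0, 2]].
The roots have two lengths (squared-length ratio 2:1); the short ones are alpha_{1,2,3,4,5,7}. The associated Dynkin diagram is a chain of 7 nodes with a double edge at one end; the terminal node there is the unique long simple root (C_7), so the type is C_7 (the algebra sp(14)).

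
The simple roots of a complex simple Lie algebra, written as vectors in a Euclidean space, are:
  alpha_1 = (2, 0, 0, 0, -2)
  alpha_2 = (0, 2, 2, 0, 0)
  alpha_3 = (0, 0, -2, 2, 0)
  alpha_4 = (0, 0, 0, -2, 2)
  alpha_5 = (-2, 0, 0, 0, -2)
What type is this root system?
Compute the Cartan integers a_ij = 2(alpha_i, alpha_j)/(alpha_j, alpha_j); the resulting 5x5 Cartan matrix is
[[2, 0, 0, -1, 0], [0, 2, -1, 0, 0], [0, -1, 2, -1, 0], [-1, 0, -1, 2, -1], [0, 0, 0, -1, 2]].
All simple roots have the same length, so the diagram is simply laced. The associated Dynkin diagram is a chain of 3 nodes with a fork of two nodes at one end (D_5), so the type is D_5 (the algebra so(10)).

type D_5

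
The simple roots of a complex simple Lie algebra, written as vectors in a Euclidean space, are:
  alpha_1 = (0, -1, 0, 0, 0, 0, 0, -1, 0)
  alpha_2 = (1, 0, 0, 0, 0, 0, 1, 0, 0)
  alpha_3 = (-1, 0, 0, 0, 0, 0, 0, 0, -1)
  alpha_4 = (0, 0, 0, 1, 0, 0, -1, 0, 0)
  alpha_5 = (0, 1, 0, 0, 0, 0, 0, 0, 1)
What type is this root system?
type A_5

Compute the Cartan integers a_ij = 2(alpha_i, alpha_j)/(alpha_j, alpha_j); the resulting 5x5 Cartan matrix is
[[2, 0, 0, 0, -1], [0, 2, -1, -1, 0], [0, -1, 2, 0, -1], [0, -1, 0, 2, 0], [-1, 0, -1, 0, 2]].
All simple roots have the same length, so the diagram is simply laced. The associated Dynkin diagram is a chain of 5 nodes with single edges (A_5), so the type is A_5 (the algebra sl(6)).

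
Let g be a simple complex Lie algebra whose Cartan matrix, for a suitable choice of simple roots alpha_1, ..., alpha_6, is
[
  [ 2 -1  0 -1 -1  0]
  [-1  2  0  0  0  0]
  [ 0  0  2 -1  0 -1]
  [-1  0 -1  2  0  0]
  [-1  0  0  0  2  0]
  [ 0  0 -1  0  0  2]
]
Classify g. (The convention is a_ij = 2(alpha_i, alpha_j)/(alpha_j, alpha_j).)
The matrix has rank 6 with 2's on the diagonal. Reading the off-diagonal entries as Dynkin edges (a single edge where a_ij = a_ji = -1; a double or triple edge where a_ij * a_ji = 2 or 3), the diagram is a chain of 4 nodes with a fork of two nodes at one end (D_6). One simple-root ordering that puts it in standard form is (alpha_6, alpha_3, alpha_4, alpha_1, alpha_2, alpha_5). So the algebra is type D_6, i.e. so(12).

D6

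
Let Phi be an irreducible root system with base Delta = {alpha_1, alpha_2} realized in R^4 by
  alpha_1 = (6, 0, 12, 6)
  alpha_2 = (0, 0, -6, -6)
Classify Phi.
Compute the Cartan integers a_ij = 2(alpha_i, alpha_j)/(alpha_j, alpha_j); the resulting 2x2 Cartan matrix is
[[2, -3], [-1, 2]].
The roots have two lengths (squared-length ratio 3:1); the short ones are alpha_{2}. The associated Dynkin diagram is two nodes joined by a triple edge (G_2), so the type is G_2.

G_2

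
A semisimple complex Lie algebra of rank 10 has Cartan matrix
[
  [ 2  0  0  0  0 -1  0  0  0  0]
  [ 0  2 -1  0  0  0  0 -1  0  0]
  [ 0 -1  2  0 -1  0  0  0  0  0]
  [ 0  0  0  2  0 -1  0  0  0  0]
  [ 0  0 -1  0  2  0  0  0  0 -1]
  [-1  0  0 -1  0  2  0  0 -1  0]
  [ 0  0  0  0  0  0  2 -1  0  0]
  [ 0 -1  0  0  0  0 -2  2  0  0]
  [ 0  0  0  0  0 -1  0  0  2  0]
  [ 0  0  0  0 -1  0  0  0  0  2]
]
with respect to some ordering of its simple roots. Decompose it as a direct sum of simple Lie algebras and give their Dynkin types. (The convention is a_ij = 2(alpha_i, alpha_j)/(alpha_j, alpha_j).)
B6 + D4

The diagram associated to this matrix has two connected components: the simple roots {alpha_2, alpha_3, alpha_5, alpha_7, alpha_8, alpha_10} form a chain of 6 nodes with a double edge at one end; the terminal node there is the unique short simple root (B_6), and {alpha_1, alpha_4, alpha_6, alpha_9} form a chain of 2 nodes with a fork of two nodes at one end (D_4). A semisimple Lie algebra decomposes uniquely as the direct sum of simple ideals, one per connected component of its Dynkin diagram, so g ≅ B_6 ⊕ D_4 (dimension 78 + 28 = 106).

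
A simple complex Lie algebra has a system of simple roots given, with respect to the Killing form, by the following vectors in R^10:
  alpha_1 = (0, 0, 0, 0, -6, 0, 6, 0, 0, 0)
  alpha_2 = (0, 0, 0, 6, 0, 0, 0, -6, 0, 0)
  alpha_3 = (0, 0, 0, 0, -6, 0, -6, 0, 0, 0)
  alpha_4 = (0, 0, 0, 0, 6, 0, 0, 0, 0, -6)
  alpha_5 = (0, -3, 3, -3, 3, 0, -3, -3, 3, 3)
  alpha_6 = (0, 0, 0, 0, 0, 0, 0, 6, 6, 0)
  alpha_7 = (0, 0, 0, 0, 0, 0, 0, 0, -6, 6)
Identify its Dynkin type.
type E_7

Compute the Cartan integers a_ij = 2(alpha_i, alpha_j)/(alpha_j, alpha_j); the resulting 7x7 Cartan matrix is
[[2, 0, 0, -1, -1, 0, 0], [0, 2, 0, 0, 0, -1, 0], [0, 0, 2, -1, 0, 0, 0], [-1, 0, -1, 2, 0, 0, -1], [-1, 0, 0, 0, 2, 0, 0], [0, -1, 0, 0, 0, 2, -1], [0, 0, 0, -1, 0, -1, 2]].
All simple roots have the same length, so the diagram is simply laced. The associated Dynkin diagram is a chain of 6 nodes with one extra node attached to the third node from one end (E_7), so the type is E_7.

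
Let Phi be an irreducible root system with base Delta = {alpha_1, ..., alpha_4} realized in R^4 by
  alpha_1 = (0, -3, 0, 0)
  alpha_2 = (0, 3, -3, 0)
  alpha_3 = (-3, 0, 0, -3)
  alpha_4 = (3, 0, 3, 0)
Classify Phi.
B4

Compute the Cartan integers a_ij = 2(alpha_i, alpha_j)/(alpha_j, alpha_j); the resulting 4x4 Cartan matrix is
[[2, -1, 0, 0], [-2, 2, 0, -1], [0, 0, 2, -1], [0, -1, -1, 2]].
The roots have two lengths (squared-length ratio 2:1); the short ones are alpha_{1}. The associated Dynkin diagram is a chain of 4 nodes with a double edge at one end; the terminal node there is the unique short simple root (B_4), so the type is B_4 (the algebra so(9)).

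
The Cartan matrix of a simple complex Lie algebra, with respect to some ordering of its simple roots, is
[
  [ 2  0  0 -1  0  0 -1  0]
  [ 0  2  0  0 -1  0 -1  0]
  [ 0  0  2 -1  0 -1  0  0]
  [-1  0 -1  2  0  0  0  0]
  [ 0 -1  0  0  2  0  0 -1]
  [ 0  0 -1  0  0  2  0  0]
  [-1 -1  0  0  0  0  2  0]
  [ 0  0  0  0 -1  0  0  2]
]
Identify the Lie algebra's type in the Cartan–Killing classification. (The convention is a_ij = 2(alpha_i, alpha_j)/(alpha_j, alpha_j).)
A8

The matrix has rank 8 with 2's on the diagonal. Reading the off-diagonal entries as Dynkin edges (a single edge where a_ij = a_ji = -1; a double or triple edge where a_ij * a_ji = 2 or 3), the diagram is a chain of 8 nodes with single edges (A_8). One simple-root ordering that puts it in standard form is (alpha_6, alpha_3, alpha_4, alpha_1, alpha_7, alpha_2, alpha_5, alpha_8). So the algebra is type A_8, i.e. sl(9).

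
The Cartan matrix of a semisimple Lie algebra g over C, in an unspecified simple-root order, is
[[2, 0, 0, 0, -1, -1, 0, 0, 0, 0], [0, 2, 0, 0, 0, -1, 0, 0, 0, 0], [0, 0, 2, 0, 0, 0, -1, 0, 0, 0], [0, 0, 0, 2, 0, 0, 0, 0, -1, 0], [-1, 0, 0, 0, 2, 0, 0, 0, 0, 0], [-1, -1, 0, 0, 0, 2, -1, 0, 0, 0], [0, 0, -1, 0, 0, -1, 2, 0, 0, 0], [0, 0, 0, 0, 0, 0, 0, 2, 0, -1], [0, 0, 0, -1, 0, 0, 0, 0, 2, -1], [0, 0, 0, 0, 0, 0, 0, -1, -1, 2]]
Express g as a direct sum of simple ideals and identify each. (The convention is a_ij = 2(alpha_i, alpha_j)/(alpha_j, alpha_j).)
The diagram associated to this matrix has two connected components: the simple roots {alpha_4, alpha_8, alpha_9, alpha_10} form a chain of 4 nodes with single edges (A_4), and {alpha_1, alpha_2, alpha_3, alpha_5, alpha_6, alpha_7} form a chain of 5 nodes with one extra node attached to the third node from one end (E_6). A semisimple Lie algebra decomposes uniquely as the direct sum of simple ideals, one per connected component of its Dynkin diagram, so g ≅ A_4 ⊕ E_6 (dimension 24 + 78 = 102).

A4 + E6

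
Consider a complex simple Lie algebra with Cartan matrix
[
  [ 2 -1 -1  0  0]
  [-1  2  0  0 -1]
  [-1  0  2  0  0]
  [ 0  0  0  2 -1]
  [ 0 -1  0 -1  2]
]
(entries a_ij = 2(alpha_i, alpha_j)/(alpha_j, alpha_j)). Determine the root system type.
A_5 (sl(6))

The matrix has rank 5 with 2's on the diagonal. Reading the off-diagonal entries as Dynkin edges (a single edge where a_ij = a_ji = -1; a double or triple edge where a_ij * a_ji = 2 or 3), the diagram is a chain of 5 nodes with single edges (A_5). One simple-root ordering that puts it in standard form is (alpha_3, alpha_1, alpha_2, alpha_5, alpha_4). So the algebra is type A_5, i.e. sl(6).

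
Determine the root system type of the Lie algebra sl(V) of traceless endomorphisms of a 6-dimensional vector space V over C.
This is sl(6), which has dimension 6^2 - 1 = 35 and rank 6 - 1 = 5 (a Cartan subalgebra is the diagonal traceless matrices). In the classification of classical Lie algebras, the special linear algebra sl(n+1) has type A_n; here n = 5, so the Dynkin diagram is a chain of 5 nodes with single edges (A_5). Hence the type is A_5.

type A_5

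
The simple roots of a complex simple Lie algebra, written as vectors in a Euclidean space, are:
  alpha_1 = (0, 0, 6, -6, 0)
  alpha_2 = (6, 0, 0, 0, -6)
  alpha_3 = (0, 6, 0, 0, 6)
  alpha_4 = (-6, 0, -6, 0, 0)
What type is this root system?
A4

Compute the Cartan integers a_ij = 2(alpha_i, alpha_j)/(alpha_j, alpha_j); the resulting 4x4 Cartan matrix is
[[2, 0, 0, -1], [0, 2, -1, -1], [0, -1, 2, 0], [-1, -1, 0, 2]].
All simple roots have the same length, so the diagram is simply laced. The associated Dynkin diagram is a chain of 4 nodes with single edges (A_4), so the type is A_4 (the algebra sl(5)).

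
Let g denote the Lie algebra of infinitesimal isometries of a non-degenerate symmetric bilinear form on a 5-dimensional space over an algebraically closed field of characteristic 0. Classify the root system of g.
This is so(5) with 5 odd, which has dimension 5(5-1)/2 = 10 and rank (5-1)/2 = 2. In the classification of classical Lie algebras, the orthogonal algebra so(2n+1) in an odd number of variables has type B_n; here n = 2, so the Dynkin diagram is a chain of 2 nodes with a double edge at one end; the terminal node there is the unique short simple root (B_2). Hence the type is B_2.

B_2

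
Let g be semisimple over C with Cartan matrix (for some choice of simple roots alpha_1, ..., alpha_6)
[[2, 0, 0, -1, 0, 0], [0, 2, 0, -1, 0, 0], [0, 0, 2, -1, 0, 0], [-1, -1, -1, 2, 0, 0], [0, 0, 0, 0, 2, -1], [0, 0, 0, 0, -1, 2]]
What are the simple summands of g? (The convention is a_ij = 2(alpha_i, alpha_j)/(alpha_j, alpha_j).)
A2 + D4

The diagram associated to this matrix has two connected components: the simple roots {alpha_5, alpha_6} form a chain of 2 nodes with single edges (A_2), and {alpha_1, alpha_2, alpha_3, alpha_4} form a chain of 2 nodes with a fork of two nodes at one end (D_4). A semisimple Lie algebra decomposes uniquely as the direct sum of simple ideals, one per connected component of its Dynkin diagram, so g ≅ A_2 ⊕ D_4 (dimension 8 + 28 = 36).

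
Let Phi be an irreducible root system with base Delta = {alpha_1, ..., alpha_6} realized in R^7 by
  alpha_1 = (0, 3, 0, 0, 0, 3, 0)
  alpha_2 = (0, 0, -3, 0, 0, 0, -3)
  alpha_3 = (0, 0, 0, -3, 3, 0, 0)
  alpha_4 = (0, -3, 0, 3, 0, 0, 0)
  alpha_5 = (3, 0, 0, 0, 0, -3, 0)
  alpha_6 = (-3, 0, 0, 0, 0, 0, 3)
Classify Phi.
Compute the Cartan integers a_ij = 2(alpha_i, alpha_j)/(alpha_j, alpha_j); the resulting 6x6 Cartan matrix is
[[2, 0, 0, -1, -1, 0], [0, 2, 0, 0, 0, -1], [0, 0, 2, -1, 0, 0], [-1, 0, -1, 2, 0, 0], [-1, 0, 0, 0, 2, -1], [0, -1, 0, 0, -1, 2]].
All simple roots have the same length, so the diagram is simply laced. The associated Dynkin diagram is a chain of 6 nodes with single edges (A_6), so the type is A_6 (the algebra sl(7)).

A_6 (sl(7))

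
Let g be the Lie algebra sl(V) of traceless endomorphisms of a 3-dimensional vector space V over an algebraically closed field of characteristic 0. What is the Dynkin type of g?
This is sl(3), which has dimension 3^2 - 1 = 8 and rank 3 - 1 = 2 (a Cartan subalgebra is the diagonal traceless matrices). In the classification of classical Lie algebras, the special linear algebra sl(n+1) has type A_n; here n = 2, so the Dynkin diagram is a chain of 2 nodes with single edges (A_2). Hence the type is A_2.

A_2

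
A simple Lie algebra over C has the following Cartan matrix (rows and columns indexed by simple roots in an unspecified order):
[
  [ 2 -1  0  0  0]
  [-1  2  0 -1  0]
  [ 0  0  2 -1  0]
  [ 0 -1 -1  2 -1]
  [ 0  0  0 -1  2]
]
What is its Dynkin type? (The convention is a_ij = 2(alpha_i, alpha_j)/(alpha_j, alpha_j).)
The matrix has rank 5 with 2's on the diagonal. Reading the off-diagonal entries as Dynkin edges (a single edge where a_ij = a_ji = -1; a double or triple edge where a_ij * a_ji = 2 or 3), the diagram is a chain of 3 nodes with a fork of two nodes at one end (D_5). One simple-root ordering that puts it in standard form is (alpha_1, alpha_2, alpha_4, alpha_3, alpha_5). So the algebra is type D_5, i.e. so(10).

type D_5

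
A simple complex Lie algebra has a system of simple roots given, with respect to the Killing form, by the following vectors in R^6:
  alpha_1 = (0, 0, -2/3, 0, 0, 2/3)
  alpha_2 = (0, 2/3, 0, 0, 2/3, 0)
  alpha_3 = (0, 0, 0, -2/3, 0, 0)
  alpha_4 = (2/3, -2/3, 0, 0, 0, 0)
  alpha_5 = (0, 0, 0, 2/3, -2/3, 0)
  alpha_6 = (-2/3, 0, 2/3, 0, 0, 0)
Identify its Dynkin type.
B_6 (so(13))

Compute the Cartan integers a_ij = 2(alpha_i, alpha_j)/(alpha_j, alpha_j); the resulting 6x6 Cartan matrix is
[[2, 0, 0, 0, 0, -1], [0, 2, 0, -1, -1, 0], [0, 0, 2, 0, -1, 0], [0, -1, 0, 2, 0, -1], [0, -1, -2, 0, 2, 0], [-1, 0, 0, -1, 0, 2]].
The roots have two lengths (squared-length ratio 2:1); the short ones are alpha_{3}. The associated Dynkin diagram is a chain of 6 nodes with a double edge at one end; the terminal node there is the unique short simple root (B_6), so the type is B_6 (the algebra so(13)).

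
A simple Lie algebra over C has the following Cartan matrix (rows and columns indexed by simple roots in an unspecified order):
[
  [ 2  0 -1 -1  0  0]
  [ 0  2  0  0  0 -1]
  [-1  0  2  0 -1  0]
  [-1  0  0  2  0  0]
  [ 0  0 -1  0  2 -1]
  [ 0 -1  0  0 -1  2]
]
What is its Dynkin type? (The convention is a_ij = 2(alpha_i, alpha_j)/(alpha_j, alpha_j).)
A6

The matrix has rank 6 with 2's on the diagonal. Reading the off-diagonal entries as Dynkin edges (a single edge where a_ij = a_ji = -1; a double or triple edge where a_ij * a_ji = 2 or 3), the diagram is a chain of 6 nodes with single edges (A_6). One simple-root ordering that puts it in standard form is (alpha_4, alpha_1, alpha_3, alpha_5, alpha_6, alpha_2). So the algebra is type A_6, i.e. sl(7).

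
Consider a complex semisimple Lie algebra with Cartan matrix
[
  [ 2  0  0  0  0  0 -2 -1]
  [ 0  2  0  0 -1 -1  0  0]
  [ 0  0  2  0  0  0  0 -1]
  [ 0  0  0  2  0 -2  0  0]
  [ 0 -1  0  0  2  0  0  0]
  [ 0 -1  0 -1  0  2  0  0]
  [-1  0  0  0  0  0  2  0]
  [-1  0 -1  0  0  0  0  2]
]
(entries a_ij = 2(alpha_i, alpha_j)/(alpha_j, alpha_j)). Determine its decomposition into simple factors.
The diagram associated to this matrix has two connected components: the simple roots {alpha_1, alpha_3, alpha_7, alpha_8} form a chain of 4 nodes with a double edge at one end; the terminal node there is the unique short simple root (B_4), and {alpha_2, alpha_4, alpha_5, alpha_6} form a chain of 4 nodes with a double edge at one end; the terminal node there is the unique long simple root (C_4). A semisimple Lie algebra decomposes uniquely as the direct sum of simple ideals, one per connected component of its Dynkin diagram, so g ≅ B_4 ⊕ C_4 (dimension 36 + 36 = 72).

B_4 (so(9)) + C_4 (sp(8))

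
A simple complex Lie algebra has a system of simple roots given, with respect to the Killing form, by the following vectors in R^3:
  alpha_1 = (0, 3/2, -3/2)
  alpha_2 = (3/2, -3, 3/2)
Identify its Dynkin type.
Compute the Cartan integers a_ij = 2(alpha_i, alpha_j)/(alpha_j, alpha_j); the resulting 2x2 Cartan matrix is
[[2, -1], [-3, 2]].
The roots have two lengths (squared-length ratio 3:1); the short ones are alpha_{1}. The associated Dynkin diagram is two nodes joined by a triple edge (G_2), so the type is G_2.

G_2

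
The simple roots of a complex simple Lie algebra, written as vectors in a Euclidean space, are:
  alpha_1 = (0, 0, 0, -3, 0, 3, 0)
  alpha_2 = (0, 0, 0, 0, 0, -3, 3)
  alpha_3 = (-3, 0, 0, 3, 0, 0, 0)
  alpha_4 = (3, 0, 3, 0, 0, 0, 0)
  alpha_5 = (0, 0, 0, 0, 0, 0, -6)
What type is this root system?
C_5

Compute the Cartan integers a_ij = 2(alpha_i, alpha_j)/(alpha_j, alpha_j); the resulting 5x5 Cartan matrix is
[[2, -1, -1, 0, 0], [-1, 2, 0, 0, -1], [-1, 0, 2, -1, 0], [0, 0, -1, 2, 0], [0, -2, 0, 0, 2]].
The roots have two lengths (squared-length ratio 2:1); the short ones are alpha_{1,2,3,4}. The associated Dynkin diagram is a chain of 5 nodes with a double edge at one end; the terminal node there is the unique long simple root (C_5), so the type is C_5 (the algebra sp(10)).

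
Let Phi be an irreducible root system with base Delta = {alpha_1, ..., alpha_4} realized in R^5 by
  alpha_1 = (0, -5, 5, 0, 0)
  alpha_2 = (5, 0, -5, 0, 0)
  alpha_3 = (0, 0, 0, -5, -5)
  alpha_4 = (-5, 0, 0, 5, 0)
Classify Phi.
type A_4

Compute the Cartan integers a_ij = 2(alpha_i, alpha_j)/(alpha_j, alpha_j); the resulting 4x4 Cartan matrix is
[[2, -1, 0, 0], [-1, 2, 0, -1], [0, 0, 2, -1], [0, -1, -1, 2]].
All simple roots have the same length, so the diagram is simply laced. The associated Dynkin diagram is a chain of 4 nodes with single edges (A_4), so the type is A_4 (the algebra sl(5)).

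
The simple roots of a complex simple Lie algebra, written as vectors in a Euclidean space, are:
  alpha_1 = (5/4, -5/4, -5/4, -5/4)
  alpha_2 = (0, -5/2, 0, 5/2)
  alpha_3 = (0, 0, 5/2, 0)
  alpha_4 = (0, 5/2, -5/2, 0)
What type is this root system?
Compute the Cartan integers a_ij = 2(alpha_i, alpha_j)/(alpha_j, alpha_j); the resulting 4x4 Cartan matrix is
[[2, 0, -1, 0], [0, 2, 0, -1], [-1, 0, 2, -1], [0, -1, -2, 2]].
The roots have two lengths (squared-length ratio 2:1); the short ones are alpha_{1,3}. The associated Dynkin diagram is a chain of 4 nodes with a double edge between the middle two (F_4), so the type is F_4.

F_4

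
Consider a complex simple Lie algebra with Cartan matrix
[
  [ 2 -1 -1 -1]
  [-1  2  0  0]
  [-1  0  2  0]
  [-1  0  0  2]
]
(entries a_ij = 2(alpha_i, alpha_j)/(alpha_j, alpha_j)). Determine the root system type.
D_4

The matrix has rank 4 with 2's on the diagonal. Reading the off-diagonal entries as Dynkin edges (a single edge where a_ij = a_ji = -1; a double or triple edge where a_ij * a_ji = 2 or 3), the diagram is a chain of 2 nodes with a fork of two nodes at one end (D_4). One simple-root ordering that puts it in standard form is (alpha_4, alpha_1, alpha_2, alpha_3). So the algebra is type D_4, i.e. so(8).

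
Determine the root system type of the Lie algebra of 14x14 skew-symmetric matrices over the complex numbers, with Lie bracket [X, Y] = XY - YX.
This is so(14) with 14 even, which has dimension 14(14-1)/2 = 91 and rank 14/2 = 7. In the classification of classical Lie algebras, the orthogonal algebra so(2n) in an even number of variables has type D_n; here n = 7, so the Dynkin diagram is a chain of 5 nodes with a fork of two nodes at one end (D_7). Hence the type is D_7.

type D_7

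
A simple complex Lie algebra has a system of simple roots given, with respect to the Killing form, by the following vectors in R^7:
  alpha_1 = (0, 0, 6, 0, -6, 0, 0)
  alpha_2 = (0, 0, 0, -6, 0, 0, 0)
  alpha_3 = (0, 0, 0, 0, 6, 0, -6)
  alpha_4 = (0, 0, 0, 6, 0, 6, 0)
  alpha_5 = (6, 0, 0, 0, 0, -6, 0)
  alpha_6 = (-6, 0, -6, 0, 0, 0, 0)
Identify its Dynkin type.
B_6 (so(13))

Compute the Cartan integers a_ij = 2(alpha_i, alpha_j)/(alpha_j, alpha_j); the resulting 6x6 Cartan matrix is
[[2, 0, -1, 0, 0, -1], [0, 2, 0, -1, 0, 0], [-1, 0, 2, 0, 0, 0], [0, -2, 0, 2, -1, 0], [0, 0, 0, -1, 2, -1], [-1, 0, 0, 0, -1, 2]].
The roots have two lengths (squared-length ratio 2:1); the short ones are alpha_{2}. The associated Dynkin diagram is a chain of 6 nodes with a double edge at one end; the terminal node there is the unique short simple root (B_6), so the type is B_6 (the algebra so(13)).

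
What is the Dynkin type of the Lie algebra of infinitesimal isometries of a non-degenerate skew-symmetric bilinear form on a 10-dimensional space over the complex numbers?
This is sp(10), which has dimension 10(10+1)/2 = 55 and rank 10/2 = 5. In the classification of classical Lie algebras, the symplectic algebra sp(2n) has type C_n; here n = 5, so the Dynkin diagram is a chain of 5 nodes with a double edge at one end; the terminal node there is the unique long simple root (C_5). Hence the type is C_5.

type C_5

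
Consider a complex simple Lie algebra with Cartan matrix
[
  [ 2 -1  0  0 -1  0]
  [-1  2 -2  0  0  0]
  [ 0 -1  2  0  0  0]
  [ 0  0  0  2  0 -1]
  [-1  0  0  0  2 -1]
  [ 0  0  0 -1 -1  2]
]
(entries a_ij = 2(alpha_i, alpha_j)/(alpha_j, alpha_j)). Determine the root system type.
B_6 (so(13))

The matrix has rank 6 with 2's on the diagonal. Reading the off-diagonal entries as Dynkin edges (a single edge where a_ij = a_ji = -1; a double or triple edge where a_ij * a_ji = 2 or 3), the diagram is a chain of 6 nodes with a double edge at one end; the terminal node there is the unique short simple root (B_6). One simple-root ordering that puts it in standard form is (alpha_4, alpha_6, alpha_5, alpha_1, alpha_2, alpha_3). So the algebra is type B_6, i.e. so(13).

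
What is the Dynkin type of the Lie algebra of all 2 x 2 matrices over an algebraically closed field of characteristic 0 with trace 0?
A_1

This is sl(2), which has dimension 2^2 - 1 = 3 and rank 2 - 1 = 1 (a Cartan subalgebra is the diagonal traceless matrices). In the classification of classical Lie algebras, the special linear algebra sl(n+1) has type A_n; here n = 1, so the Dynkin diagram is a chain of 1 nodes with single edges (A_1). Hence the type is A_1.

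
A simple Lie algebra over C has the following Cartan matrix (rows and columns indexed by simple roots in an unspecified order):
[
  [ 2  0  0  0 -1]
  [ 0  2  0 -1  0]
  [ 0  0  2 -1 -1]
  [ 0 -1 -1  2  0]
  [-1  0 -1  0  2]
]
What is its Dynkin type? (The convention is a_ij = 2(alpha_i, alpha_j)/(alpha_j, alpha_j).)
The matrix has rank 5 with 2's on the diagonal. Reading the off-diagonal entries as Dynkin edges (a single edge where a_ij = a_ji = -1; a double or triple edge where a_ij * a_ji = 2 or 3), the diagram is a chain of 5 nodes with single edges (A_5). One simple-root ordering that puts it in standard form is (alpha_1, alpha_5, alpha_3, alpha_4, alpha_2). So the algebra is type A_5, i.e. sl(6).

A_5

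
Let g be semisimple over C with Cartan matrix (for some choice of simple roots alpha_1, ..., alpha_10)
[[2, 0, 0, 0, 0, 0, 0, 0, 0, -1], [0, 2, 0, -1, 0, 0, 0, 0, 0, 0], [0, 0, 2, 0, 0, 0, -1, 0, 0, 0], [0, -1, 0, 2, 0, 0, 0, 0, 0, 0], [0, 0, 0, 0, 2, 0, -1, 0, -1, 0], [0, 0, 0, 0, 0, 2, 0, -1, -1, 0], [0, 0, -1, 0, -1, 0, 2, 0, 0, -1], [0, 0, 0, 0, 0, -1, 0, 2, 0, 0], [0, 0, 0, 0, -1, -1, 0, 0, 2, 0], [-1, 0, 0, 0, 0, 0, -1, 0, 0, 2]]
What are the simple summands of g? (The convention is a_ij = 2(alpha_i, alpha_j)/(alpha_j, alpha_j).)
The diagram associated to this matrix has two connected components: the simple roots {alpha_2, alpha_4} form a chain of 2 nodes with single edges (A_2), and {alpha_1, alpha_3, alpha_5, alpha_6, alpha_7, alpha_8, alpha_9, alpha_10} form a chain of 7 nodes with one extra node attached to the third node from one end (E_8). A semisimple Lie algebra decomposes uniquely as the direct sum of simple ideals, one per connected component of its Dynkin diagram, so g ≅ A_2 ⊕ E_8 (dimension 8 + 248 = 256).

A_2 ⊕ E_8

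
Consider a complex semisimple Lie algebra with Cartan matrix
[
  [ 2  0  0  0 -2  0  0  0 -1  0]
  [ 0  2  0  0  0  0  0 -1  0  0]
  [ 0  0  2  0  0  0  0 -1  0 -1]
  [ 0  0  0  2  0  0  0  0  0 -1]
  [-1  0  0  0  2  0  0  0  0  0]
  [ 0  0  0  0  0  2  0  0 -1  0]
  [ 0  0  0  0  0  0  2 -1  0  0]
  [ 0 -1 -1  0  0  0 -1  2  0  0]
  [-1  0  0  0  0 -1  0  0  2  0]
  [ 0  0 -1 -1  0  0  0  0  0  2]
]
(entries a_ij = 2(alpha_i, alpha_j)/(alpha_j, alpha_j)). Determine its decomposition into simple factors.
B_4 (so(9)) ⊕ D_6 (so(12))

The diagram associated to this matrix has two connected components: the simple roots {alpha_1, alpha_5, alpha_6, alpha_9} form a chain of 4 nodes with a double edge at one end; the terminal node there is the unique short simple root (B_4), and {alpha_2, alpha_3, alpha_4, alpha_7, alpha_8, alpha_10} form a chain of 4 nodes with a fork of two nodes at one end (D_6). A semisimple Lie algebra decomposes uniquely as the direct sum of simple ideals, one per connected component of its Dynkin diagram, so g ≅ B_4 ⊕ D_6 (dimension 36 + 66 = 102).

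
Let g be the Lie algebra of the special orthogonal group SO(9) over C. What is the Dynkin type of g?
This is so(9) with 9 odd, which has dimension 9(9-1)/2 = 36 and rank (9-1)/2 = 4. In the classification of classical Lie algebras, the orthogonal algebra so(2n+1) in an odd number of variables has type B_n; here n = 4, so the Dynkin diagram is a chain of 4 nodes with a double edge at one end; the terminal node there is the unique short simple root (B_4). Hence the type is B_4.

B_4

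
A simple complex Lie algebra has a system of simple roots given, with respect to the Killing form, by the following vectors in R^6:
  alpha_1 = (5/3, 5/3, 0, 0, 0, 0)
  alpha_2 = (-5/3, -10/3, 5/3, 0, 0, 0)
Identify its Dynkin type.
Compute the Cartan integers a_ij = 2(alpha_i, alpha_j)/(alpha_j, alpha_j); the resulting 2x2 Cartan matrix is
[[2, -1], [-3, 2]].
The roots have two lengths (squared-length ratio 3:1); the short ones are alpha_{1}. The associated Dynkin diagram is two nodes joined by a triple edge (G_2), so the type is G_2.

type G_2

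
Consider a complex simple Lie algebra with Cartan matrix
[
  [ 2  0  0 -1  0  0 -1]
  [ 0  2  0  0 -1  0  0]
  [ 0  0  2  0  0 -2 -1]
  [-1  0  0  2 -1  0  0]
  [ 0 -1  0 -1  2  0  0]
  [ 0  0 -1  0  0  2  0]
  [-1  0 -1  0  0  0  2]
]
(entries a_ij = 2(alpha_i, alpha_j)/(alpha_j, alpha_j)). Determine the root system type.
B_7

The matrix has rank 7 with 2's on the diagonal. Reading the off-diagonal entries as Dynkin edges (a single edge where a_ij = a_ji = -1; a double or triple edge where a_ij * a_ji = 2 or 3), the diagram is a chain of 7 nodes with a double edge at one end; the terminal node there is the unique short simple root (B_7). One simple-root ordering that puts it in standard form is (alpha_2, alpha_5, alpha_4, alpha_1, alpha_7, alpha_3, alpha_6). So the algebra is type B_7, i.e. so(15).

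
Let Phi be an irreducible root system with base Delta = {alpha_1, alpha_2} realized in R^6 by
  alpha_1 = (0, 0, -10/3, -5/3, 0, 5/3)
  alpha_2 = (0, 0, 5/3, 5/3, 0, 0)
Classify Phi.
Compute the Cartan integers a_ij = 2(alpha_i, alpha_j)/(alpha_j, alpha_j); the resulting 2x2 Cartan matrix is
[[2, -3], [-1, 2]].
The roots have two lengths (squared-length ratio 3:1); the short ones are alpha_{2}. The associated Dynkin diagram is two nodes joined by a triple edge (G_2), so the type is G_2.

type G_2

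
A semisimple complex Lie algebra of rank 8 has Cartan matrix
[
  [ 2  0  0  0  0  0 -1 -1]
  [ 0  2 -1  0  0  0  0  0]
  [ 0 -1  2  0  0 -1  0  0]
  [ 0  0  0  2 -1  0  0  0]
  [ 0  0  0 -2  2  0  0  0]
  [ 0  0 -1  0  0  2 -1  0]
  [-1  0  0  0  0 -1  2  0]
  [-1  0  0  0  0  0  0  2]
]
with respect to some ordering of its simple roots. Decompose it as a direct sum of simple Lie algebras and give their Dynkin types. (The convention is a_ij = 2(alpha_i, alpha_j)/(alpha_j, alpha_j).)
The diagram associated to this matrix has two connected components: the simple roots {alpha_1, alpha_2, alpha_3, alpha_6, alpha_7, alpha_8} form a chain of 6 nodes with single edges (A_6), and {alpha_4, alpha_5} form a chain of 2 nodes with a double edge at one end; the terminal node there is the unique short simple root (B_2). A semisimple Lie algebra decomposes uniquely as the direct sum of simple ideals, one per connected component of its Dynkin diagram, so g ≅ A_6 ⊕ B_2 (dimension 48 + 10 = 58).

A_6 + B_2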